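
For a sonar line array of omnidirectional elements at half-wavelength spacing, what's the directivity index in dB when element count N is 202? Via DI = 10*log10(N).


DI = 10*log10(202) = 23.05

23.05 dB


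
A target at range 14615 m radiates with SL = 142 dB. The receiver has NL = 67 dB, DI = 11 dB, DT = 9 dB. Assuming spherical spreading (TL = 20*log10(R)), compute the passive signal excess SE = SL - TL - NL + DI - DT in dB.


-6.3 dB


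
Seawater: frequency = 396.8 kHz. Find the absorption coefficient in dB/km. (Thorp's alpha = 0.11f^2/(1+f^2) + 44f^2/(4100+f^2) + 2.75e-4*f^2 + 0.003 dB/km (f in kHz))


86.295 dB/km


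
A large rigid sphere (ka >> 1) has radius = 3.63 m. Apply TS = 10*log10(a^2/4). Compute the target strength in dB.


TS = 10*log10(3.63^2 / 4) = 10*log10(3.294225) = 5.18

5.18 dB


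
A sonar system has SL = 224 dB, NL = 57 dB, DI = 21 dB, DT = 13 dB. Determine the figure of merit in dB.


175 dB


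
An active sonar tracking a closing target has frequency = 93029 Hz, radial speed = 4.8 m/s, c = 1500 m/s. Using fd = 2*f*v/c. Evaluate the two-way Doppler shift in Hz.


fd = 2*f*v/c = 2 * 93029 * 4.8 / 1500 = 595.39

595.39 Hz


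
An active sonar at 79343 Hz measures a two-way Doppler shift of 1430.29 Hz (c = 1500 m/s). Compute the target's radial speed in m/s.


From fd = 2*f*v/c, v = c*fd/(2*f) = 1500 * 1430.29 / (2*79343) = 13.52

13.52 m/s


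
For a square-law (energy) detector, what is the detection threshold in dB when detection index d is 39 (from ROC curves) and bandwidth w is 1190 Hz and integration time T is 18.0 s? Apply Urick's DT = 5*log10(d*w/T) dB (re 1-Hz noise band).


DT = 5*log10(d*w/T) = 5*log10(39 * 1190 / 18.0) = 5*log10(2578.33) = 17.06

17.06 dB


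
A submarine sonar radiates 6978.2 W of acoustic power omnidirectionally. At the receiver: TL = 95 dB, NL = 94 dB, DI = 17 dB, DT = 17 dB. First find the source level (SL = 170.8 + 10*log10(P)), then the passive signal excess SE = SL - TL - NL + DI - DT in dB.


Step 1: SL = 170.8 + 10*log10(6978.2) = 209.24 dB
Step 2: SE = SL - TL - NL + DI - DT = 209.24 - 95 - 94 + 17 - 17 = 20.24

20.24 dB


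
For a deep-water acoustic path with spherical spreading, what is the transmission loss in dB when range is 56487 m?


TL = 20*log10(56487) = 95.04

95.04 dB


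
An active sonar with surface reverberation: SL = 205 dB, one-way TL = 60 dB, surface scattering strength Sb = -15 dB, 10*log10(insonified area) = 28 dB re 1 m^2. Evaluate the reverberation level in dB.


RL = SL - 2*TL + Sb + 10*log10(A) = 205 - 2*60 + (-15) + 28 = 98

98 dB


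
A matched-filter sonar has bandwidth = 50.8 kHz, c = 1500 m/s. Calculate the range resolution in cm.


dR = c/(2*BW) = 1500 / (2 * 50.8e3) = 0.0148 m = 1.48 cm

1.48 cm


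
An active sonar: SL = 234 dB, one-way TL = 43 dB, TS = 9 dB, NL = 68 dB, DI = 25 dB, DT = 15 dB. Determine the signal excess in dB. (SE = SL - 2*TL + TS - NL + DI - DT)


SE = SL - 2*TL + TS - NL + DI - DT = 234 - 2*43 + (9) - 68 + 25 - 15 = 99

99 dB


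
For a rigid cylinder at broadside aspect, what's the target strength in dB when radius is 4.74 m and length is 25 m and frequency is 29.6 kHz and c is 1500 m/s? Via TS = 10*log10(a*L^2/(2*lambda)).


lambda = 1500/29600 = 0.05068 m
TS = 10*log10(4.74*25^2/(2*0.05068)) = 44.66

44.66 dB


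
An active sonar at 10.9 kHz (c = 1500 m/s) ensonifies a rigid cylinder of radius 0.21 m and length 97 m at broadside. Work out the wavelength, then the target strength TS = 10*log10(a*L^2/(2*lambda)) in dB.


Step 1: lambda = c/f = 1500/10900 = 0.13761 m
Step 2: TS = 10*log10(a*L^2/(2*lambda)) = 10*log10(0.21*97^2/(2*0.13761)) = 38.56

38.56 dB


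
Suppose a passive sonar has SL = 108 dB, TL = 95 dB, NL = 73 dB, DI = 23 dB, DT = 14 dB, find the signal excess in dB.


-51 dB


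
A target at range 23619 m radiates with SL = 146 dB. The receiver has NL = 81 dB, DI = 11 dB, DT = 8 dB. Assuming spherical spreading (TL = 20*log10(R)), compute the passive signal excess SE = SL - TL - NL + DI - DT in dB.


-19.47 dB


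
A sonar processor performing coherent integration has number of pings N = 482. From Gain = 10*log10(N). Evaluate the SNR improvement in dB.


26.83 dB


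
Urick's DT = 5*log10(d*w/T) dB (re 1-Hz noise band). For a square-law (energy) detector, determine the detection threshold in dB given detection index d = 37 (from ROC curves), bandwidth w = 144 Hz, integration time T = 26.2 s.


DT = 5*log10(d*w/T) = 5*log10(37 * 144 / 26.2) = 5*log10(203.36) = 11.54

11.54 dB


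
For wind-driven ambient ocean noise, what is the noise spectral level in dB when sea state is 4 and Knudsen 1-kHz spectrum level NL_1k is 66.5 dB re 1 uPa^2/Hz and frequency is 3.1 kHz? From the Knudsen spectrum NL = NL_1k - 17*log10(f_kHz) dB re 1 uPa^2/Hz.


NL = NL_1k - 17*log10(f_kHz) = 66.5 - 17*log10(3.1) = 66.5 - (8.35) = 58.15

58.15 dB


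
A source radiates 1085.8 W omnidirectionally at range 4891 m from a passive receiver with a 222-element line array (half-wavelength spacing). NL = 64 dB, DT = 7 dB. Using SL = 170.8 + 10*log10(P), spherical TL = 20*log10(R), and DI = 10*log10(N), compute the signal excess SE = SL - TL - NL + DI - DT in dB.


Step 1: SL = 170.8 + 10*log10(1085.8) = 201.16 dB
Step 2: TL = 20*log10(4891) = 73.79 dB
Step 3: DI = 10*log10(222) = 23.46 dB
Step 4: SE = SL - TL - NL + DI - DT = 201.16 - 73.79 - 64 + 23.46 - 7 = 79.83

79.83 dB


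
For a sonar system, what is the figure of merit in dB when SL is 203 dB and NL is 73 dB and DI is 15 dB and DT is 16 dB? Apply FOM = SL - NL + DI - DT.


FOM = SL - NL + DI - DT = 203 - 73 + 15 - 16 = 129

129 dB


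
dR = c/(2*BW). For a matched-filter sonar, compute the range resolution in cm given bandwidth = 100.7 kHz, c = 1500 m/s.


0.74 cm


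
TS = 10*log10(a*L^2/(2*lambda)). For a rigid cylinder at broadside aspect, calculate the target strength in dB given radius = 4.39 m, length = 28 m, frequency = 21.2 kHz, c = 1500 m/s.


43.86 dB


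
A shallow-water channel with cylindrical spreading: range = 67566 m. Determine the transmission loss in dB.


48.3 dB


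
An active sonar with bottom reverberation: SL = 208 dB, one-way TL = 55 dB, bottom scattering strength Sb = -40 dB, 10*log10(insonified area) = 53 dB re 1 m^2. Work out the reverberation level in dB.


RL = SL - 2*TL + Sb + 10*log10(A) = 208 - 2*55 + (-40) + 53 = 111

111 dB


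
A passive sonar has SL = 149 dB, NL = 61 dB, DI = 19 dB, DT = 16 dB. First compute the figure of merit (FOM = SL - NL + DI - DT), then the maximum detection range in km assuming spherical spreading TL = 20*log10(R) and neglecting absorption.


Step 1: FOM = SL - NL + DI - DT = 149 - 61 + 19 - 16 = 91 dB
Step 2: at max range FOM = TL = 20*log10(R), so R = 10^(91/20) = 35481.34 m = 35.48 km

35.48 km


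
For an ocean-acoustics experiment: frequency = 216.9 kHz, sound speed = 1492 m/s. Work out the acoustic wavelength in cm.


lambda = c/f = 1492 / 216900 = 0.0069 m = 0.69 cm

0.69 cm


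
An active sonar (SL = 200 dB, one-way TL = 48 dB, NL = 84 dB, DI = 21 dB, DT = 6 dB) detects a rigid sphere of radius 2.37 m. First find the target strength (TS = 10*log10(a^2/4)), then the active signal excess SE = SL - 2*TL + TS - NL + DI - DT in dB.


Step 1: TS = 10*log10(2.37^2/4) = 1.47 dB
Step 2: SE = SL - 2*TL + TS - NL + DI - DT = 200 - 2*48 + (1.47) - 84 + 21 - 6 = 36.47

36.47 dB


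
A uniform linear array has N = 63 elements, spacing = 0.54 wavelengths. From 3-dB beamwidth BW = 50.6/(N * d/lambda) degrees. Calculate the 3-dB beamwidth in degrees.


1.49 deg


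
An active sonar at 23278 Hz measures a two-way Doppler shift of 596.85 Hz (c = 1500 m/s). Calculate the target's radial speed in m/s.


From fd = 2*f*v/c, v = c*fd/(2*f) = 1500 * 596.85 / (2*23278) = 19.23

19.23 m/s


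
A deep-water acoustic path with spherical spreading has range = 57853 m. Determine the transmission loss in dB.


TL = 20*log10(57853) = 95.25

95.25 dB


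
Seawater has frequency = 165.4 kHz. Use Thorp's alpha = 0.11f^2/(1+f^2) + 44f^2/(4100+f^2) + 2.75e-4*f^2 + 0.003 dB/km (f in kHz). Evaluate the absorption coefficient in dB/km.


f^2 = 27357.16
alpha = 0.11*27357.16/(1+27357.16) + 44*27357.16/(4100+27357.16) + 2.75e-4*27357.16 + 0.003 = 45.901

45.901 dB/km


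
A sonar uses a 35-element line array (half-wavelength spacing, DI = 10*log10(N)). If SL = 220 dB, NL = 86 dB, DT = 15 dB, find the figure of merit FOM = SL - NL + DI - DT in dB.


134.44 dB


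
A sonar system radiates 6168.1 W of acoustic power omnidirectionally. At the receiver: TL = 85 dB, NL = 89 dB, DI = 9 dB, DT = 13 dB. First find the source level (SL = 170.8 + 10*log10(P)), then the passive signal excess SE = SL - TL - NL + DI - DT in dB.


Step 1: SL = 170.8 + 10*log10(6168.1) = 208.7 dB
Step 2: SE = SL - TL - NL + DI - DT = 208.7 - 85 - 89 + 9 - 13 = 30.7

30.7 dB


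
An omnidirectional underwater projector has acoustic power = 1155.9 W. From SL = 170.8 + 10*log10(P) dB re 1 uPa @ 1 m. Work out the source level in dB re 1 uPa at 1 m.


SL = 170.8 + 10*log10(1155.9) = 170.8 + 30.63 = 201.43

201.43 dB


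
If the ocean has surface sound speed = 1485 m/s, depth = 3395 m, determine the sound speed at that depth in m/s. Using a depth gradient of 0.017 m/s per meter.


c = 1485 + 0.017 * 3395 = 1542.715

1542.715 m/s


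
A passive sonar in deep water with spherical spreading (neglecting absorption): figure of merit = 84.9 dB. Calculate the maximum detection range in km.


17.58 km


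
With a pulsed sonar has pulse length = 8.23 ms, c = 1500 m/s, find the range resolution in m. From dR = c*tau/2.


dR = c*tau/2 = 1500 * 8.23e-3 / 2 = 6.1725

6.1725 m


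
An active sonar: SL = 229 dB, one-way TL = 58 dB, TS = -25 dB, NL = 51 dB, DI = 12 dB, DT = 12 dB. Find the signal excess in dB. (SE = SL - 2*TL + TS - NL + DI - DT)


SE = SL - 2*TL + TS - NL + DI - DT = 229 - 2*58 + (-25) - 51 + 12 - 12 = 37

37 dB


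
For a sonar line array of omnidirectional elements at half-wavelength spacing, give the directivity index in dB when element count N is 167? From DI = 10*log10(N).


DI = 10*log10(167) = 22.23

22.23 dB


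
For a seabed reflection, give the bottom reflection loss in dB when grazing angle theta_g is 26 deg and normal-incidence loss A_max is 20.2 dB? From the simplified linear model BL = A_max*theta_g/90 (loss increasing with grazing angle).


BL = A_max * theta_g / 90 = 20.2 * 26 / 90 = 5.84

5.84 dB


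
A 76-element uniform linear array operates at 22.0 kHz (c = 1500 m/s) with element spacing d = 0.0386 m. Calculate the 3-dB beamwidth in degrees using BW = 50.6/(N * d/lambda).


Step 1: lambda = 1500/22000 = 0.06818 m
Step 2: d/lambda = 0.0386/0.06818 = 0.5661
Step 3: BW = 50.6/(N * d/lambda) = 50.6/(76 * 0.5661) = 1.18

1.18 deg


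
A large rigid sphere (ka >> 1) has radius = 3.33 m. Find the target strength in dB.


4.43 dB


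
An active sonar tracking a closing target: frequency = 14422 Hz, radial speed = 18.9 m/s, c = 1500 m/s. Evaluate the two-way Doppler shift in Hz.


363.43 Hz


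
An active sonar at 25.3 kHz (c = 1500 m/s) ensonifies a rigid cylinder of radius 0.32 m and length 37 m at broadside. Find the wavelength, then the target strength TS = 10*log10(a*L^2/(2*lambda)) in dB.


Step 1: lambda = c/f = 1500/25300 = 0.05929 m
Step 2: TS = 10*log10(a*L^2/(2*lambda)) = 10*log10(0.32*37^2/(2*0.05929)) = 35.68

35.68 dB


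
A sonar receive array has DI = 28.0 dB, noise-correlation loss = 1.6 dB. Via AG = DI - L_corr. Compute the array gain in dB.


AG = DI - L_corr = 28.0 - 1.6 = 26.4

26.4 dB


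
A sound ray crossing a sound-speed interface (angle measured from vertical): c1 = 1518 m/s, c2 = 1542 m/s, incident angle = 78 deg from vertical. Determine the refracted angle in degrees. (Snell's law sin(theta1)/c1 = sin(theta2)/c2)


sin(theta2) = (c2/c1)*sin(theta1) = (1542/1518)*sin(78 deg) = 0.99361
theta2 = arcsin(0.99361) = 83.52

83.52 deg


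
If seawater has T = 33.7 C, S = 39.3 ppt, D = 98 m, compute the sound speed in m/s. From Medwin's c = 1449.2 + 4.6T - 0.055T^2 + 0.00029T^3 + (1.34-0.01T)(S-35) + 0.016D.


1558.74 m/s


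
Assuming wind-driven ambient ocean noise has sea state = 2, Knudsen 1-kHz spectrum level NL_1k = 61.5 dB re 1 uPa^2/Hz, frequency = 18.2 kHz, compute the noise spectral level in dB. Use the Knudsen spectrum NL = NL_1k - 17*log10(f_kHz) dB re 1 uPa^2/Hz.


NL = NL_1k - 17*log10(f_kHz) = 61.5 - 17*log10(18.2) = 61.5 - (21.42) = 40.08

40.08 dB


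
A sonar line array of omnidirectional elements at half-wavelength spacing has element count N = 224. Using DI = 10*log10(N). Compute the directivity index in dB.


DI = 10*log10(224) = 23.5

23.5 dB


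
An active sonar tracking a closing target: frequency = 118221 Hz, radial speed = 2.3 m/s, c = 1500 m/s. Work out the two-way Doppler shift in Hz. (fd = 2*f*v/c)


fd = 2*f*v/c = 2 * 118221 * 2.3 / 1500 = 362.54

362.54 Hz


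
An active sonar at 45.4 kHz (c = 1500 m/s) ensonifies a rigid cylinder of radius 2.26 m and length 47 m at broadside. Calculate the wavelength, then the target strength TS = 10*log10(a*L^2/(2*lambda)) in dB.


Step 1: lambda = c/f = 1500/45400 = 0.03304 m
Step 2: TS = 10*log10(a*L^2/(2*lambda)) = 10*log10(2.26*47^2/(2*0.03304)) = 48.78

48.78 dB


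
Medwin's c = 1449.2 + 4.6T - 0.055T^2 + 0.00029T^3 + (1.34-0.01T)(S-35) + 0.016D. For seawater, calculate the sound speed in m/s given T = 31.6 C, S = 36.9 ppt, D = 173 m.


1553.5 m/s


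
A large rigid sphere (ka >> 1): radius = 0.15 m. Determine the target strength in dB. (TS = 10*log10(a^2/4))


TS = 10*log10(0.15^2 / 4) = 10*log10(0.005625) = -22.5

-22.5 dB


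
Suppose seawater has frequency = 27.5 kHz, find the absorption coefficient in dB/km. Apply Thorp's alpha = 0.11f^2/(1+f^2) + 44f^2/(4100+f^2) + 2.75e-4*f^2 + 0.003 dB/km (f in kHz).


7.173 dB/km


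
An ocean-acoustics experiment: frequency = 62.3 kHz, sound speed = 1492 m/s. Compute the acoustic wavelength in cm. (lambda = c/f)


lambda = c/f = 1492 / 62300 = 0.0239 m = 2.39 cm

2.39 cm


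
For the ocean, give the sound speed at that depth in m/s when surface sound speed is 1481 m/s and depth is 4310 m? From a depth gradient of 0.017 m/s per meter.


1554.27 m/s


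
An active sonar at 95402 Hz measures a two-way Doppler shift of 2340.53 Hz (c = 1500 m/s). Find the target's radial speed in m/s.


From fd = 2*f*v/c, v = c*fd/(2*f) = 1500 * 2340.53 / (2*95402) = 18.4

18.4 m/s


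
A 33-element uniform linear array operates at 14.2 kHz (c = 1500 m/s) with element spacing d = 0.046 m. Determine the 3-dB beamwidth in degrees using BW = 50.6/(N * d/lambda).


3.52 deg


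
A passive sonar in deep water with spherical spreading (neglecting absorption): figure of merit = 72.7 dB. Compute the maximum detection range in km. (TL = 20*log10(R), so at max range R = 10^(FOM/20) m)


At max range FOM = TL, so 20*log10(R) = 72.7
R = 10^(72.7/20) = 4315.19 m = 4.32 km

4.32 km


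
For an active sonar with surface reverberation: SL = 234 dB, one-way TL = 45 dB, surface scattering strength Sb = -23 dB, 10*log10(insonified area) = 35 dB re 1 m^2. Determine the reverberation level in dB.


156 dB


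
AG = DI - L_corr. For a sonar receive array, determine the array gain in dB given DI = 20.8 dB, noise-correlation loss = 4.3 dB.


AG = DI - L_corr = 20.8 - 4.3 = 16.5

16.5 dB


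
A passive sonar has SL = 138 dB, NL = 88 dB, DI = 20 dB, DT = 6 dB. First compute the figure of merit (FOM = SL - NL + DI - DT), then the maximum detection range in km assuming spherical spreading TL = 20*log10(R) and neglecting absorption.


Step 1: FOM = SL - NL + DI - DT = 138 - 88 + 20 - 6 = 64 dB
Step 2: at max range FOM = TL = 20*log10(R), so R = 10^(64/20) = 1584.89 m = 1.58 km

1.58 km


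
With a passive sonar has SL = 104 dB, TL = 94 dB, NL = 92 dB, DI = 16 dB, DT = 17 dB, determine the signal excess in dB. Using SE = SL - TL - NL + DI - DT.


SE = SL - TL - NL + DI - DT = 104 - 94 - 92 + 16 - 17 = -83

-83 dB


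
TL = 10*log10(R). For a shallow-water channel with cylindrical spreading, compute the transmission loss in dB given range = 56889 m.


47.55 dB


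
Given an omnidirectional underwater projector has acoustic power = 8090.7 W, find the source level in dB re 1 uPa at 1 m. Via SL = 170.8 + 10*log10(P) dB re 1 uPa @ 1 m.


SL = 170.8 + 10*log10(8090.7) = 170.8 + 39.08 = 209.88

209.88 dB


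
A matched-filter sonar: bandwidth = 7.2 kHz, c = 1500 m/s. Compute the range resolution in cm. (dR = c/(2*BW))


10.42 cm


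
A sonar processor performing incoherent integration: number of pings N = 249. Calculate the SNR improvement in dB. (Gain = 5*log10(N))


Gain = 5*log10(249) = 11.98

11.98 dB


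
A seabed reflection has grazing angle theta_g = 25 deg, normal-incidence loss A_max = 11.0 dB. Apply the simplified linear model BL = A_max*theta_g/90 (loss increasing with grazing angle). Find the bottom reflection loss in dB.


BL = A_max * theta_g / 90 = 11.0 * 25 / 90 = 3.06

3.06 dB


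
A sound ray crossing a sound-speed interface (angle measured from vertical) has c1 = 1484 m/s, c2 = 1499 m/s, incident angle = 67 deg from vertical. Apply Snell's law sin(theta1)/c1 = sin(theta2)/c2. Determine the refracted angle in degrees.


68.41 deg


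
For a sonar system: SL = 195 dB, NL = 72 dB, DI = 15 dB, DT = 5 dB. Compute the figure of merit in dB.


133 dB


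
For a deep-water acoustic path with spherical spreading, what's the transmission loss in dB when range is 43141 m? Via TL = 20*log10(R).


TL = 20*log10(43141) = 92.7

92.7 dB


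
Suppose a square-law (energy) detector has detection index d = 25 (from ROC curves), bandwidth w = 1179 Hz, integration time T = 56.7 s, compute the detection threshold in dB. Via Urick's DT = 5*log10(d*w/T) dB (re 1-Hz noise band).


DT = 5*log10(d*w/T) = 5*log10(25 * 1179 / 56.7) = 5*log10(519.84) = 13.58

13.58 dB


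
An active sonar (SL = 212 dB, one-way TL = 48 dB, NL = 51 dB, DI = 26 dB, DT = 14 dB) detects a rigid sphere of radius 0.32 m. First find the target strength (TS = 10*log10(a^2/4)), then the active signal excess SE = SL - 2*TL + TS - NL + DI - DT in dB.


Step 1: TS = 10*log10(0.32^2/4) = -15.92 dB
Step 2: SE = SL - 2*TL + TS - NL + DI - DT = 212 - 2*48 + (-15.92) - 51 + 26 - 14 = 61.08

61.08 dB


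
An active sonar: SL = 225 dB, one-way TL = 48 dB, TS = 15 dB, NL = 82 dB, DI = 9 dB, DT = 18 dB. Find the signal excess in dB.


SE = SL - 2*TL + TS - NL + DI - DT = 225 - 2*48 + (15) - 82 + 9 - 18 = 53

53 dB


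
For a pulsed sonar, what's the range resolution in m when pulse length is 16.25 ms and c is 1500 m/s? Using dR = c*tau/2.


dR = c*tau/2 = 1500 * 16.25e-3 / 2 = 12.1875

12.1875 m


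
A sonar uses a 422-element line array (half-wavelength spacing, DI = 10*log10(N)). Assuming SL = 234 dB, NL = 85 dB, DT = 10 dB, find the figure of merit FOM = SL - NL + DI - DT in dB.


165.25 dB


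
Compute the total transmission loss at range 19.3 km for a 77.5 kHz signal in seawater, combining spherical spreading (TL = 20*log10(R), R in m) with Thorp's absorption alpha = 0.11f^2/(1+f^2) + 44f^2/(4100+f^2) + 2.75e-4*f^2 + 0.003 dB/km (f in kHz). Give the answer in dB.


Step 1 (Thorp): alpha = 0.11*6006.25/(1+6006.25) + 44*6006.25/(4100+6006.25) + 2.75e-4*6006.25 + 0.003 = 27.9144 dB/km
Step 2: TL_spread = 20*log10(19300) = 85.71 dB
Step 3: TL_abs = alpha*R = 27.9144 * 19.3 = 538.75 dB
Step 4: TL_total = 85.71 + 538.75 = 624.46

624.46 dB


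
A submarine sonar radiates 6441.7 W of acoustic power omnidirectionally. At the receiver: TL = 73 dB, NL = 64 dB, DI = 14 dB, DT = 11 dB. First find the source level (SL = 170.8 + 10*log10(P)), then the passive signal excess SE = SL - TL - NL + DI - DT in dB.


Step 1: SL = 170.8 + 10*log10(6441.7) = 208.89 dB
Step 2: SE = SL - TL - NL + DI - DT = 208.89 - 73 - 64 + 14 - 11 = 74.89

74.89 dB


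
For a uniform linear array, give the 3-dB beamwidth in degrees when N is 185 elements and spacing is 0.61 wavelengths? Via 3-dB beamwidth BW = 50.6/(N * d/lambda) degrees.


BW = 50.6 / (185 * 0.61) = 50.6 / 112.85 = 0.45

0.45 deg


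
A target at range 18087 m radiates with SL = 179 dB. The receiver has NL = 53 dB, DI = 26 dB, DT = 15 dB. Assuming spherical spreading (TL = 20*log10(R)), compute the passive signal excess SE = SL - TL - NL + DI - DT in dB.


51.85 dB


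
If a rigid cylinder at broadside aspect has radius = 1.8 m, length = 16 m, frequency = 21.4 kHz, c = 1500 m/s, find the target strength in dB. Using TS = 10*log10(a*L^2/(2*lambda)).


35.17 dB


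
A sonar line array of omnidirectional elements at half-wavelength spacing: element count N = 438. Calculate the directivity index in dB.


26.41 dB


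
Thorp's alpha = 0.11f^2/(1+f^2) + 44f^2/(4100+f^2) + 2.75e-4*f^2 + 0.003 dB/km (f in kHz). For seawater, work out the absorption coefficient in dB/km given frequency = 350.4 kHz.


f^2 = 122780.16
alpha = 0.11*122780.16/(1+122780.16) + 44*122780.16/(4100+122780.16) + 2.75e-4*122780.16 + 0.003 = 76.456

76.456 dB/km


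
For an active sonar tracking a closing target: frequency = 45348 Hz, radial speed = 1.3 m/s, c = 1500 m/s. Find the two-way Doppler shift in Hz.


78.6 Hz


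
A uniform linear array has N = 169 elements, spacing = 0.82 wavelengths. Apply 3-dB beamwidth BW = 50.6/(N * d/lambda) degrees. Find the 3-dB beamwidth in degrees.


BW = 50.6 / (169 * 0.82) = 50.6 / 138.58 = 0.37

0.37 deg


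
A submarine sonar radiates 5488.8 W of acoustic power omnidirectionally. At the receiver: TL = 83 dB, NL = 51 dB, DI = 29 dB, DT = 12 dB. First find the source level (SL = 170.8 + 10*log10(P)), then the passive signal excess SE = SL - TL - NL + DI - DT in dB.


Step 1: SL = 170.8 + 10*log10(5488.8) = 208.19 dB
Step 2: SE = SL - TL - NL + DI - DT = 208.19 - 83 - 51 + 29 - 12 = 91.19

91.19 dB


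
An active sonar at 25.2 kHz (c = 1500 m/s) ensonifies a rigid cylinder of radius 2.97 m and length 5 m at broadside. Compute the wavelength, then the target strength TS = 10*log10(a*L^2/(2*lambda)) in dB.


Step 1: lambda = c/f = 1500/25200 = 0.05952 m
Step 2: TS = 10*log10(a*L^2/(2*lambda)) = 10*log10(2.97*5^2/(2*0.05952)) = 27.95

27.95 dB


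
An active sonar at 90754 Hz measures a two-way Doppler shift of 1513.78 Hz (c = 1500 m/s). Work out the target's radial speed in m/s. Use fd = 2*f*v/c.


From fd = 2*f*v/c, v = c*fd/(2*f) = 1500 * 1513.78 / (2*90754) = 12.51

12.51 m/s


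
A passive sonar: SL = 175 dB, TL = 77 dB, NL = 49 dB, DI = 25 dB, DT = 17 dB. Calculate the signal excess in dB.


57 dB


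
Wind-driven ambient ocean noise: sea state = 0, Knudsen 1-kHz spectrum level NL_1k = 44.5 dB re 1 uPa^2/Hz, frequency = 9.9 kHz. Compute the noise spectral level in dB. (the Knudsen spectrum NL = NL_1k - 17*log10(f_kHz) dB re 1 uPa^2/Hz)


27.57 dB


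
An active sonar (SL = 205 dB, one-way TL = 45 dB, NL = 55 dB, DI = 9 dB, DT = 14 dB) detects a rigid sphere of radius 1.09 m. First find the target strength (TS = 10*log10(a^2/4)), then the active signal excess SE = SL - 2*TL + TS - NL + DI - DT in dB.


Step 1: TS = 10*log10(1.09^2/4) = -5.27 dB
Step 2: SE = SL - 2*TL + TS - NL + DI - DT = 205 - 2*45 + (-5.27) - 55 + 9 - 14 = 49.73

49.73 dB


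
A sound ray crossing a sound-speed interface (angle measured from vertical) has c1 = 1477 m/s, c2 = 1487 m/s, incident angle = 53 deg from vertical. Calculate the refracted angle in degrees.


53.52 deg


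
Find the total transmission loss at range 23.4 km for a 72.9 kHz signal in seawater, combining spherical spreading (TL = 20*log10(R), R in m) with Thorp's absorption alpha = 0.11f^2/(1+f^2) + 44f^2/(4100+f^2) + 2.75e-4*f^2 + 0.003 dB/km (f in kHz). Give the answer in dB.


Step 1 (Thorp): alpha = 0.11*5314.41/(1+5314.41) + 44*5314.41/(4100+5314.41) + 2.75e-4*5314.41 + 0.003 = 26.4123 dB/km
Step 2: TL_spread = 20*log10(23400) = 87.38 dB
Step 3: TL_abs = alpha*R = 26.4123 * 23.4 = 618.05 dB
Step 4: TL_total = 87.38 + 618.05 = 705.43

705.43 dB


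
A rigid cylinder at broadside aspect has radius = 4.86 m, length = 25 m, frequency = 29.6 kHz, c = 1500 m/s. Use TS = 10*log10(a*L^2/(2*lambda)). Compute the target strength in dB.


lambda = 1500/29600 = 0.05068 m
TS = 10*log10(4.86*25^2/(2*0.05068)) = 44.77

44.77 dB


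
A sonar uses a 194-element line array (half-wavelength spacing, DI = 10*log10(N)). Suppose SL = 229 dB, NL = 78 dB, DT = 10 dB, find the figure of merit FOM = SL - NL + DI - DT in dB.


Step 1: DI = 10*log10(194) = 22.88 dB
Step 2: FOM = SL - NL + DI - DT = 229 - 78 + 22.88 - 10 = 163.88

163.88 dB


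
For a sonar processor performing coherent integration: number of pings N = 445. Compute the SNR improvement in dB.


26.48 dB


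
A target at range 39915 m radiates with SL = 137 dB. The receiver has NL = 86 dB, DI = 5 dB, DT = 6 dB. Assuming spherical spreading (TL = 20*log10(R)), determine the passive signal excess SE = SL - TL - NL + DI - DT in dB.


Step 1: TL = 20*log10(39915) = 92.02 dB
Step 2: SE = 137 - 92.02 - 86 + 5 - 6 = -42.02

-42.02 dB


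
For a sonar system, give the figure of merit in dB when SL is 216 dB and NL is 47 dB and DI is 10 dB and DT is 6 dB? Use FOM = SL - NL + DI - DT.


FOM = SL - NL + DI - DT = 216 - 47 + 10 - 6 = 173

173 dB


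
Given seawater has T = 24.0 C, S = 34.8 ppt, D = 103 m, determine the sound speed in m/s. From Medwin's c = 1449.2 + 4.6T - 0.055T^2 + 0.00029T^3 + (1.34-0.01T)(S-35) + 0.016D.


1533.36 m/s


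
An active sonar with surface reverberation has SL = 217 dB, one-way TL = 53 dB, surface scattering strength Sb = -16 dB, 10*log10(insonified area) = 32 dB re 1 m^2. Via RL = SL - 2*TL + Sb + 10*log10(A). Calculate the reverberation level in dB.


127 dB


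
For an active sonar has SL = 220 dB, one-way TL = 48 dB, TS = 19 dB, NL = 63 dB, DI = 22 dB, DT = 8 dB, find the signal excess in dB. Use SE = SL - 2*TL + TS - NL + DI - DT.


SE = SL - 2*TL + TS - NL + DI - DT = 220 - 2*48 + (19) - 63 + 22 - 8 = 94

94 dB


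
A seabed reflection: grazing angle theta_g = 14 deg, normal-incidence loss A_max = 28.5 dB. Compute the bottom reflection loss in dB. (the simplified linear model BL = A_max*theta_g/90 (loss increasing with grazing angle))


BL = A_max * theta_g / 90 = 28.5 * 14 / 90 = 4.43

4.43 dB


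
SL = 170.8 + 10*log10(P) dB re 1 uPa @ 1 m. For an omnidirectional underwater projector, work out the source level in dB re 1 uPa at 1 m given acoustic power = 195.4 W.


SL = 170.8 + 10*log10(195.4) = 170.8 + 22.91 = 193.71

193.71 dB


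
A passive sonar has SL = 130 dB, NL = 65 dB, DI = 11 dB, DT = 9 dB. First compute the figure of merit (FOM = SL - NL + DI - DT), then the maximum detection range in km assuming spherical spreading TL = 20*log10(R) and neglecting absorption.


Step 1: FOM = SL - NL + DI - DT = 130 - 65 + 11 - 9 = 67 dB
Step 2: at max range FOM = TL = 20*log10(R), so R = 10^(67/20) = 2238.72 m = 2.24 km

2.24 km


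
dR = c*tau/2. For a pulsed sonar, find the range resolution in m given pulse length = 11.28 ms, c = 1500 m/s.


dR = c*tau/2 = 1500 * 11.28e-3 / 2 = 8.46

8.46 m


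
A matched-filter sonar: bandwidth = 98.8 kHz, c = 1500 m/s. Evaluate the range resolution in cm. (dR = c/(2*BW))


0.76 cm


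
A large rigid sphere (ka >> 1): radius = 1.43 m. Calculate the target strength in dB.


-2.91 dB


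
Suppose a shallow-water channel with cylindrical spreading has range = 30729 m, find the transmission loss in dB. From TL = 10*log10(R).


44.88 dB


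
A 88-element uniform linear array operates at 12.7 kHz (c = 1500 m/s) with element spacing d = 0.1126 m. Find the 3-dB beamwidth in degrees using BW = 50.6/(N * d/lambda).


Step 1: lambda = 1500/12700 = 0.11811 m
Step 2: d/lambda = 0.1126/0.11811 = 0.9533
Step 3: BW = 50.6/(N * d/lambda) = 50.6/(88 * 0.9533) = 0.6

0.6 deg


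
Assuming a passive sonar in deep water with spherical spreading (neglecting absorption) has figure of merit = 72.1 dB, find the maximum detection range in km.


At max range FOM = TL, so 20*log10(R) = 72.1
R = 10^(72.1/20) = 4027.17 m = 4.03 km

4.03 km


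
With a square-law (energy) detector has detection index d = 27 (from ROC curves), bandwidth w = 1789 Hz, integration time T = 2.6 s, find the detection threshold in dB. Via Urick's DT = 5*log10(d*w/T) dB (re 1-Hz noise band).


DT = 5*log10(d*w/T) = 5*log10(27 * 1789 / 2.6) = 5*log10(18578.08) = 21.35

21.35 dB


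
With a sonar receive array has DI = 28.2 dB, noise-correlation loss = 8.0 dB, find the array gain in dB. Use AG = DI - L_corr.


AG = DI - L_corr = 28.2 - 8.0 = 20.2

20.2 dB


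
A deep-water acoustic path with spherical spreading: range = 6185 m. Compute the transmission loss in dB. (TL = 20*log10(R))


TL = 20*log10(6185) = 75.83

75.83 dB


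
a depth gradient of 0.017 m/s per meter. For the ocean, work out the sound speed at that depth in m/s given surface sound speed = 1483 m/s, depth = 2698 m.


1528.866 m/s


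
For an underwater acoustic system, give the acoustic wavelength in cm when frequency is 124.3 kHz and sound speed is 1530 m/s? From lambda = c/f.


1.23 cm


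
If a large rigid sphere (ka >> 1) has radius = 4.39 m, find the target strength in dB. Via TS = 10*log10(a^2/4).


6.83 dB


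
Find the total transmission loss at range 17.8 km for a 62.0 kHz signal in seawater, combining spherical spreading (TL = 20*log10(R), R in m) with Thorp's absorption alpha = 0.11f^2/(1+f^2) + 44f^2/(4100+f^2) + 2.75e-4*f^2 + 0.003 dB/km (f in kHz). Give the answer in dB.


484.82 dB


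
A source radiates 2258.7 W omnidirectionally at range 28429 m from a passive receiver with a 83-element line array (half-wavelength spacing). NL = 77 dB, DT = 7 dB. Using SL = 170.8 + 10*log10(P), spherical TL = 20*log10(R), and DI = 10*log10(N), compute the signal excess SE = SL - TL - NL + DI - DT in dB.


50.45 dB


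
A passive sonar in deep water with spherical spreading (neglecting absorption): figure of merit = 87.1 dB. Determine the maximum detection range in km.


22.65 km


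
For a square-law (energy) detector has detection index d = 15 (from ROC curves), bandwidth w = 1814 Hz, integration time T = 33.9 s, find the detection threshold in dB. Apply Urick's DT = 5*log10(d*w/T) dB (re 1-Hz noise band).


DT = 5*log10(d*w/T) = 5*log10(15 * 1814 / 33.9) = 5*log10(802.65) = 14.52

14.52 dB


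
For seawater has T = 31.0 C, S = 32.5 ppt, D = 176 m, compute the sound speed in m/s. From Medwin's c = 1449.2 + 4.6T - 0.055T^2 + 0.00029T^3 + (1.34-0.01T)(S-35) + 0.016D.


1547.83 m/s


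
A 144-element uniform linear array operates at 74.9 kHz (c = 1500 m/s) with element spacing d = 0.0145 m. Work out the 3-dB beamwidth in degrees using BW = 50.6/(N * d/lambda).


0.49 deg


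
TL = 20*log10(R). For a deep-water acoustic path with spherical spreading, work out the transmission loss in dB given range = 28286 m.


TL = 20*log10(28286) = 89.03

89.03 dB


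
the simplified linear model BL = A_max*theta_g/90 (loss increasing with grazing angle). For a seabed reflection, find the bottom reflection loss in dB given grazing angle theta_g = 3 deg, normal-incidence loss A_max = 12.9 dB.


0.43 dB


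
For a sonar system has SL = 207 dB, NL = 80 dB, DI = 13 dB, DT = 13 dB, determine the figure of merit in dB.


FOM = SL - NL + DI - DT = 207 - 80 + 13 - 13 = 127

127 dB


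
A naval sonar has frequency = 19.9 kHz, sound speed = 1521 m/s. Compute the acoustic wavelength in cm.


lambda = c/f = 1521 / 19900 = 0.0764 m = 7.64 cm

7.64 cm


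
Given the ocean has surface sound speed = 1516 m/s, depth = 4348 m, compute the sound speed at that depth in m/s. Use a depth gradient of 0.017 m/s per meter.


c = 1516 + 0.017 * 4348 = 1589.916

1589.916 m/s


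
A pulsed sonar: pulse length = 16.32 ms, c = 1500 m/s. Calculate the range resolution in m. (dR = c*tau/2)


12.24 m


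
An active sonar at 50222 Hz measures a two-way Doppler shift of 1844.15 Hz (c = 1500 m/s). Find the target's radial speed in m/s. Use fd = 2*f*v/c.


From fd = 2*f*v/c, v = c*fd/(2*f) = 1500 * 1844.15 / (2*50222) = 27.54

27.54 m/s


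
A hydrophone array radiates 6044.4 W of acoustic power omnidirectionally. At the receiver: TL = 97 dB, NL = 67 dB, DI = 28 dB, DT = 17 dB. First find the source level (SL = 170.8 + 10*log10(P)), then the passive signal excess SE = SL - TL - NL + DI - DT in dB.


Step 1: SL = 170.8 + 10*log10(6044.4) = 208.61 dB
Step 2: SE = SL - TL - NL + DI - DT = 208.61 - 97 - 67 + 28 - 17 = 55.61

55.61 dB


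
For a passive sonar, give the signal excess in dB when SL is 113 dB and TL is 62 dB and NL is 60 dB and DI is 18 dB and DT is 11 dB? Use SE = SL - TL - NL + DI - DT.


SE = SL - TL - NL + DI - DT = 113 - 62 - 60 + 18 - 11 = -2

-2 dB


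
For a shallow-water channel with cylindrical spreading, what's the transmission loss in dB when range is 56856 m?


TL = 10*log10(56856) = 47.55

47.55 dB


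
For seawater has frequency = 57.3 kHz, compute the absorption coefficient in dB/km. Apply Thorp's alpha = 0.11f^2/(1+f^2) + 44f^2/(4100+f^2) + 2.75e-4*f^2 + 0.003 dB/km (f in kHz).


f^2 = 3283.29
alpha = 0.11*3283.29/(1+3283.29) + 44*3283.29/(4100+3283.29) + 2.75e-4*3283.29 + 0.003 = 20.582

20.582 dB/km


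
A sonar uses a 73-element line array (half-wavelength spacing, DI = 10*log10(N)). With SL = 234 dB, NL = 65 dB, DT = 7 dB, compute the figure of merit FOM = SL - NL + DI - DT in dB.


Step 1: DI = 10*log10(73) = 18.63 dB
Step 2: FOM = SL - NL + DI - DT = 234 - 65 + 18.63 - 7 = 180.63

180.63 dB


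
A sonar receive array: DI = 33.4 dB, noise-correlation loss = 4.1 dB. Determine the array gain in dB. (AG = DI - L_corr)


AG = DI - L_corr = 33.4 - 4.1 = 29.3

29.3 dB


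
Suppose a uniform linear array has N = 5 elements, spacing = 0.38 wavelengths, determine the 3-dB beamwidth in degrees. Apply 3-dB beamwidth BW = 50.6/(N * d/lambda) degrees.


BW = 50.6 / (5 * 0.38) = 50.6 / 1.9 = 26.63

26.63 deg


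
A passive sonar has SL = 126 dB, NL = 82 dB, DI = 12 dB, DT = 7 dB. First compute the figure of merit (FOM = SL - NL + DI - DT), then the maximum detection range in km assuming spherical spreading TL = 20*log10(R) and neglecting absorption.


Step 1: FOM = SL - NL + DI - DT = 126 - 82 + 12 - 7 = 49 dB
Step 2: at max range FOM = TL = 20*log10(R), so R = 10^(49/20) = 281.84 m = 0.28 km

0.28 km


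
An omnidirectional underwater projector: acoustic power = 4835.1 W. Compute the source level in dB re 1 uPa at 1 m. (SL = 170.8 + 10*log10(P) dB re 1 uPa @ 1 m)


SL = 170.8 + 10*log10(4835.1) = 170.8 + 36.84 = 207.64

207.64 dB


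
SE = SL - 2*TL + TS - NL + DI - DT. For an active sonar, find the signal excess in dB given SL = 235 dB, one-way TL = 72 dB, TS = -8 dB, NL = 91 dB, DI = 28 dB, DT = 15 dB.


5 dB


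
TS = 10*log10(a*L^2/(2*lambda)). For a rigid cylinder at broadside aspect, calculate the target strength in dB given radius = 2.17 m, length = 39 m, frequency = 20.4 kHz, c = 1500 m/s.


43.51 dB


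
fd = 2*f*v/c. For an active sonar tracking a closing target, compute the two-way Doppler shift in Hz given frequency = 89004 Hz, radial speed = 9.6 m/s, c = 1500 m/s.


fd = 2*f*v/c = 2 * 89004 * 9.6 / 1500 = 1139.25

1139.25 Hz


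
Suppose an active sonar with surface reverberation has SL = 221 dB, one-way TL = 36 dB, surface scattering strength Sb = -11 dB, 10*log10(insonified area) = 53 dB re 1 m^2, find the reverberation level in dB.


191 dB


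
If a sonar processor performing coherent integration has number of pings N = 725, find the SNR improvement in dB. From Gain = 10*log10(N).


Gain = 10*log10(725) = 28.6

28.6 dB


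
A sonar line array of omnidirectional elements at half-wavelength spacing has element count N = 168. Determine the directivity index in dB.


DI = 10*log10(168) = 22.25

22.25 dB


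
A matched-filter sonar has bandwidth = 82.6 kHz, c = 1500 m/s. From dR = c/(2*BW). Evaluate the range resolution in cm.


0.91 cm


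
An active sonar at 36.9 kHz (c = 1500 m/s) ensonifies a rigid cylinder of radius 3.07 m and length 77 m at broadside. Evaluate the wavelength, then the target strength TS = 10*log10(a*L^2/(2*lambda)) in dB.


Step 1: lambda = c/f = 1500/36900 = 0.04065 m
Step 2: TS = 10*log10(a*L^2/(2*lambda)) = 10*log10(3.07*77^2/(2*0.04065)) = 53.5

53.5 dB


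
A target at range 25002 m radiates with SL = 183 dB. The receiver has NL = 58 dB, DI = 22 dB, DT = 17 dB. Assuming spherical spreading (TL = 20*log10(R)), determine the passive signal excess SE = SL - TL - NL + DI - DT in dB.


42.04 dB


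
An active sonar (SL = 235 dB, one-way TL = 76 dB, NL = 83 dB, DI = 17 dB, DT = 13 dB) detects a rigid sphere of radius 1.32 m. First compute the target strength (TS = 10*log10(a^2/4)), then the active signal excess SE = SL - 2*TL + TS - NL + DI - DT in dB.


Step 1: TS = 10*log10(1.32^2/4) = -3.61 dB
Step 2: SE = SL - 2*TL + TS - NL + DI - DT = 235 - 2*76 + (-3.61) - 83 + 17 - 13 = 0.39

0.39 dB


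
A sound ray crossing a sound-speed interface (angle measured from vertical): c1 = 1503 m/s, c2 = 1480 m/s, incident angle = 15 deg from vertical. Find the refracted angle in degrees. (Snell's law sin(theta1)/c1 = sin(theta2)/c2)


14.77 deg


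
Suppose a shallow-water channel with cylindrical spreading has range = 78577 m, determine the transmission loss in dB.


TL = 10*log10(78577) = 48.95

48.95 dB


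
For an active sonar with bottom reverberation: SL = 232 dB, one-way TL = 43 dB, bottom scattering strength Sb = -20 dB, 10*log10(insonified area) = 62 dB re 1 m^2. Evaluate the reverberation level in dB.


RL = SL - 2*TL + Sb + 10*log10(A) = 232 - 2*43 + (-20) + 62 = 188

188 dB


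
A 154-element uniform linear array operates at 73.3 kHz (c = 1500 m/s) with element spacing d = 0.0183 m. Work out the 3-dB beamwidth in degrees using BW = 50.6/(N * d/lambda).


Step 1: lambda = 1500/73300 = 0.02046 m
Step 2: d/lambda = 0.0183/0.02046 = 0.8944
Step 3: BW = 50.6/(N * d/lambda) = 50.6/(154 * 0.8944) = 0.37

0.37 deg


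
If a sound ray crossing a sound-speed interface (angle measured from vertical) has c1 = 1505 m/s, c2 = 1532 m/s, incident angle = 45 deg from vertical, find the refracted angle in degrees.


46.04 deg


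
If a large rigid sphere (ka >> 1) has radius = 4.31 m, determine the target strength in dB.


TS = 10*log10(4.31^2 / 4) = 10*log10(4.644025) = 6.67

6.67 dB


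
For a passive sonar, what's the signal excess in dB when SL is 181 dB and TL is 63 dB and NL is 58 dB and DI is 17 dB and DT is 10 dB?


SE = SL - TL - NL + DI - DT = 181 - 63 - 58 + 17 - 10 = 67

67 dB


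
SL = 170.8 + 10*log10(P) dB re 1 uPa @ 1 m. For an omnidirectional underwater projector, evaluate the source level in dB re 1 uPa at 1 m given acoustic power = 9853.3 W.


SL = 170.8 + 10*log10(9853.3) = 170.8 + 39.94 = 210.74

210.74 dB


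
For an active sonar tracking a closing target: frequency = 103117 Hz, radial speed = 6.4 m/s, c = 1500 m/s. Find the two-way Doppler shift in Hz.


fd = 2*f*v/c = 2 * 103117 * 6.4 / 1500 = 879.93

879.93 Hz


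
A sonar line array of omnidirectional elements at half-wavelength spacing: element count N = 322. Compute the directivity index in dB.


25.08 dB


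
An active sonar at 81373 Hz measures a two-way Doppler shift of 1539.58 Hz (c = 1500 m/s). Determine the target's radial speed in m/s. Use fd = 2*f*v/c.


From fd = 2*f*v/c, v = c*fd/(2*f) = 1500 * 1539.58 / (2*81373) = 14.19

14.19 m/s
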